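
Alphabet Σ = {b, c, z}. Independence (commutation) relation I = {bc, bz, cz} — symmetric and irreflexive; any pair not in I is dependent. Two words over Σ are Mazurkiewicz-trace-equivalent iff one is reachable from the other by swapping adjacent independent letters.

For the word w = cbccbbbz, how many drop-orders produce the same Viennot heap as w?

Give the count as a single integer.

#0=c has no predecessor
#1=b has no predecessor
#2=c depends on [0:c]
#3=c depends on [2:c]
#4=b depends on [1:b]
#5=b depends on [4:b]
#6=b depends on [5:b]
#7=z has no predecessor
sources: [0:c, 1:b, 7:z]
N(rest) = Σ N(rest − s) over sources s of rest; N(one piece) = 1:
  size 1 → [3]=1  [6]=1  [7]=1
  size 2 → [2,3]=1  [3,6]=2  [3,7]=2  [5,6]=1  [6,7]=2
  size 3 → [0,2,3]=1  [2,3,6]=3  [2,3,7]=3  [3,5,6]=3  [3,6,7]=6  [4,5,6]=1  [5,6,7]=3
  size 4 → [0,2,3,6]=4  [0,2,3,7]=4  [1,4,5,6]=1  [2,3,5,6]=6  [2,3,6,7]=12  [3,4,5,6]=4  [3,5,6,7]=12  [4,5,6,7]=4
  size 5 → [0,2,3,5,6]=10  [0,2,3,6,7]=20  [1,3,4,5,6]=5  [1,4,5,6,7]=5  [2,3,4,5,6]=10  [2,3,5,6,7]=30  [3,4,5,6,7]=20
  size 6 → [0,2,3,4,5,6]=20  [0,2,3,5,6,7]=60  [1,2,3,4,5,6]=15  [1,3,4,5,6,7]=30  [2,3,4,5,6,7]=60
  first=0(c) contributes 105
  first=1(b) contributes 140
  first=7(z) contributes 35
|[w]| = 280

280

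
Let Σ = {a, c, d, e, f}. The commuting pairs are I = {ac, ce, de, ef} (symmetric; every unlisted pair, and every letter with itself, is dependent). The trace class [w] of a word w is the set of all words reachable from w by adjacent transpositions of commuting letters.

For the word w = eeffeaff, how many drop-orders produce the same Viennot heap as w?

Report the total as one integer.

10

#0=e has no predecessor
#1=e depends on [0:e]
#2=f has no predecessor
#3=f depends on [2:f]
#4=e depends on [1:e]
#5=a depends on [3:f, 4:e]
#6=f depends on [5:a]
#7=f depends on [6:f]
sources: [0:e, 2:f]
N(rest) = Σ N(rest − s) over sources s of rest; N(one piece) = 1:
  size 1 → [7]=1
  size 2 → [6,7]=1
  size 3 → [5,6,7]=1
  size 4 → [3,5,6,7]=1  [4,5,6,7]=1
  size 5 → [1,4,5,6,7]=1  [2,3,5,6,7]=1  [3,4,5,6,7]=2
  size 6 → [0,1,4,5,6,7]=1  [1,3,4,5,6,7]=3  [2,3,4,5,6,7]=3
  first=0(e) contributes 6
  first=2(f) contributes 4
|[w]| = 10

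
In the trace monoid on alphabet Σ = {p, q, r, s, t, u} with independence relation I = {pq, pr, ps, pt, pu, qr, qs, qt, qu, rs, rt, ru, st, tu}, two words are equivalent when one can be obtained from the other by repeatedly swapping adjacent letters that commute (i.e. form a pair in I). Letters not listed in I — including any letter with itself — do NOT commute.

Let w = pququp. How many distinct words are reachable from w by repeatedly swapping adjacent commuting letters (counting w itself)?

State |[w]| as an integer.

90

#0=p has no predecessor
#1=q has no predecessor
#2=u has no predecessor
#3=q depends on [1:q]
#4=u depends on [2:u]
#5=p depends on [0:p]
sources: [0:p, 1:q, 2:u]
N(rest) = Σ N(rest − s) over sources s of rest; N(one piece) = 1:
  size 1 → [3]=1  [4]=1  [5]=1
  size 2 → [0,5]=1  [1,3]=1  [2,4]=1  [3,4]=2  [3,5]=2  [4,5]=2
  size 3 → [0,3,5]=3  [0,4,5]=3  [1,3,4]=3  [1,3,5]=3  [2,3,4]=3  [2,4,5]=3  [3,4,5]=6
  size 4 → [0,1,3,5]=6  [0,2,4,5]=6  [0,3,4,5]=12  [1,2,3,4]=6  [1,3,4,5]=12  [2,3,4,5]=12
  first=0(p) contributes 30
  first=1(q) contributes 30
  first=2(u) contributes 30
|[w]| = 90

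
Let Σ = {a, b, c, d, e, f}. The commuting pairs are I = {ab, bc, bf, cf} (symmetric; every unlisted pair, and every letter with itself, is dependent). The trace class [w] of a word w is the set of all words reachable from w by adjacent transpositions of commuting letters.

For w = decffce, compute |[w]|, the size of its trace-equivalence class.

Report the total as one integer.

piece 0:d — minimal
piece 1:e rests on {0:d}
piece 2:c rests on {1:e}
piece 3:f rests on {1:e}
piece 4:f rests on {3:f}
piece 5:c rests on {2:c}
piece 6:e rests on {4:f, 5:c}
minimal pieces: {0:d}
ways to finish when only these pieces remain (= sum over removing one remaining piece with nothing left below it):
  1 left: {6}→1
  2 left: {4,6}→1  {5,6}→1
  3 left: {2,5,6}→1  {3,4,6}→1  {4,5,6}→2
  4 left: {2,4,5,6}→3  {3,4,5,6}→3
  5 left: {2,3,4,5,6}→6
  placing 0:d first → 6 extensions

6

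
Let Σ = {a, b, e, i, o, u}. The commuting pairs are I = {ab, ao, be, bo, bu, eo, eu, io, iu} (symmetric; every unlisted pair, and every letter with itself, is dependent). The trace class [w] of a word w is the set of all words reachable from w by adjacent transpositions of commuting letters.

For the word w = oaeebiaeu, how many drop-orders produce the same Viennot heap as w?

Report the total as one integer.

60

0(o) covers ∅
1(a) covers ∅
2(e) covers 1:a
3(e) covers 2:e
4(b) covers ∅
5(i) covers 3:e, 4:b
6(a) covers 5:i
7(e) covers 6:a
8(u) covers 0:o, 6:a
floor of heap: 0:o, 1:a, 4:b
completions by unplaced set U, small U first (add the entries for U minus each lowest piece of U):
  |U|=1: {7}:1  {8}:1
  |U|=2: {0,8}:1  {7,8}:2
  |U|=3: {0,7,8}:3  {6,7,8}:2
  |U|=4: {0,6,7,8}:5  {5,6,7,8}:2
  |U|=5: {0,5,6,7,8}:7  {3,5,6,7,8}:2  {4,5,6,7,8}:2
  |U|=6: {0,3,5,6,7,8}:9  {0,4,5,6,7,8}:9  {2,3,5,6,7,8}:2  {3,4,5,6,7,8}:4
  |U|=7: {0,2,3,5,6,7,8}:11  {0,3,4,5,6,7,8}:22  {1,2,3,5,6,7,8}:2  {2,3,4,5,6,7,8}:6
  start at 0(o): 8
  start at 1(a): 39
  start at 4(b): 13
sum over floor = 60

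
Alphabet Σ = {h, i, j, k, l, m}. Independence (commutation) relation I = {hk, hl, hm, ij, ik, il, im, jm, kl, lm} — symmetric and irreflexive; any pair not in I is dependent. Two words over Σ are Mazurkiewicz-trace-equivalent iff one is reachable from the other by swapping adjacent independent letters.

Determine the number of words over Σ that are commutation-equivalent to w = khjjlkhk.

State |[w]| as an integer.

#0=k has no predecessor
#1=h has no predecessor
#2=j depends on [0:k, 1:h]
#3=j depends on [2:j]
#4=l depends on [3:j]
#5=k depends on [3:j]
#6=h depends on [3:j]
#7=k depends on [5:k]
sources: [0:k, 1:h]
N(rest) = Σ N(rest − s) over sources s of rest; N(one piece) = 1:
  size 1 → [4]=1  [6]=1  [7]=1
  size 2 → [4,6]=2  [4,7]=2  [5,7]=1  [6,7]=2
  size 3 → [4,5,7]=3  [4,6,7]=6  [5,6,7]=3
  size 4 → [4,5,6,7]=12
  size 5 → [3,4,5,6,7]=12
  size 6 → [2,3,4,5,6,7]=12
  first=0(k) contributes 12
  first=1(h) contributes 12
|[w]| = 24

24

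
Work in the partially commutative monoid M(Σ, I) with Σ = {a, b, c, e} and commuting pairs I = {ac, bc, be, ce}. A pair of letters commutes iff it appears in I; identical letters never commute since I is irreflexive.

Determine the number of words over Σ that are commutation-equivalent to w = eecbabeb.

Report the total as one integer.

piece 0:e — minimal
piece 1:e rests on {0:e}
piece 2:c — minimal
piece 3:b — minimal
piece 4:a rests on {1:e, 3:b}
piece 5:b rests on {4:a}
piece 6:e rests on {4:a}
piece 7:b rests on {5:b}
minimal pieces: {0:e, 2:c, 3:b}
ways to finish when only these pieces remain (= sum over removing one remaining piece with nothing left below it):
  1 left: {2}→1  {6}→1  {7}→1
  2 left: {2,6}→2  {2,7}→2  {5,7}→1  {6,7}→2
  3 left: {2,5,7}→3  {2,6,7}→6  {5,6,7}→3
  4 left: {2,5,6,7}→12  {4,5,6,7}→3
  5 left: {1,4,5,6,7}→3  {2,4,5,6,7}→15  {3,4,5,6,7}→3
  6 left: {0,1,4,5,6,7}→3  {1,2,4,5,6,7}→18  {1,3,4,5,6,7}→6  {2,3,4,5,6,7}→18
  placing 0:e first → 42 extensions
  placing 2:c first → 9 extensions
  placing 3:b first → 21 extensions
total linear extensions = 72

72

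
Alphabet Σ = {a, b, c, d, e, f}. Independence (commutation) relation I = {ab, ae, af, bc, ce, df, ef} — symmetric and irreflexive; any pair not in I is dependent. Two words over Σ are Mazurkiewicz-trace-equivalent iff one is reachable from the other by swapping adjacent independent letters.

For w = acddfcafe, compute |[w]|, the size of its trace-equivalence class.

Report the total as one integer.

26

0(a) covers ∅
1(c) covers 0:a
2(d) covers 1:c
3(d) covers 2:d
4(f) covers 1:c
5(c) covers 3:d, 4:f
6(a) covers 5:c
7(f) covers 5:c
8(e) covers 3:d
floor of heap: 0:a
completions by unplaced set U, small U first (add the entries for U minus each lowest piece of U):
  |U|=1: {6}:1  {7}:1  {8}:1
  |U|=2: {6,7}:2  {6,8}:2  {7,8}:2
  |U|=3: {5,6,7}:2  {6,7,8}:6
  |U|=4: {4,5,6,7}:2  {5,6,7,8}:8
  |U|=5: {3,5,6,7,8}:8  {4,5,6,7,8}:10
  |U|=6: {2,3,5,6,7,8}:8  {3,4,5,6,7,8}:18
  |U|=7: {2,3,4,5,6,7,8}:26
  start at 0(a): 26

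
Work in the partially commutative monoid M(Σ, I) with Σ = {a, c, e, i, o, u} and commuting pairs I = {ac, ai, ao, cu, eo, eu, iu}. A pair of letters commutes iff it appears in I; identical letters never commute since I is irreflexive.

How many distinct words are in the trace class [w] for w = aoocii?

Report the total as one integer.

6

0(a) covers ∅
1(o) covers ∅
2(o) covers 1:o
3(c) covers 2:o
4(i) covers 3:c
5(i) covers 4:i
floor of heap: 0:a, 1:o
completions by unplaced set U, small U first (add the entries for U minus each lowest piece of U):
  |U|=1: {0}:1  {5}:1
  |U|=2: {0,5}:2  {4,5}:1
  |U|=3: {0,4,5}:3  {3,4,5}:1
  |U|=4: {0,3,4,5}:4  {2,3,4,5}:1
  start at 0(a): 1
  start at 1(o): 5
sum over floor = 6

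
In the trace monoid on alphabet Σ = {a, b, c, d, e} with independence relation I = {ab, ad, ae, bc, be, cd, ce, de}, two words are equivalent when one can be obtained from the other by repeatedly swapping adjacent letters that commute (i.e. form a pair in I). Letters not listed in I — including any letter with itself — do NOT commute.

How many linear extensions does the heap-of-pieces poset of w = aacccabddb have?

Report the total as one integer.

#0=a has no predecessor
#1=a depends on [0:a]
#2=c depends on [1:a]
#3=c depends on [2:c]
#4=c depends on [3:c]
#5=a depends on [4:c]
#6=b has no predecessor
#7=d depends on [6:b]
#8=d depends on [7:d]
#9=b depends on [8:d]
sources: [0:a, 6:b]
N(rest) = Σ N(rest − s) over sources s of rest; N(one piece) = 1:
  size 1 → [5]=1  [9]=1
  size 2 → [4,5]=1  [5,9]=2  [8,9]=1
  size 3 → [3,4,5]=1  [4,5,9]=3  [5,8,9]=3  [7,8,9]=1
  size 4 → [2,3,4,5]=1  [3,4,5,9]=4  [4,5,8,9]=6  [5,7,8,9]=4  [6,7,8,9]=1
  size 5 → [1,2,3,4,5]=1  [2,3,4,5,9]=5  [3,4,5,8,9]=10  [4,5,7,8,9]=10  [5,6,7,8,9]=5
  size 6 → [0,1,2,3,4,5]=1  [1,2,3,4,5,9]=6  [2,3,4,5,8,9]=15  [3,4,5,7,8,9]=20  [4,5,6,7,8,9]=15
  size 7 → [0,1,2,3,4,5,9]=7  [1,2,3,4,5,8,9]=21  [2,3,4,5,7,8,9]=35  [3,4,5,6,7,8,9]=35
  size 8 → [0,1,2,3,4,5,8,9]=28  [1,2,3,4,5,7,8,9]=56  [2,3,4,5,6,7,8,9]=70
  first=0(a) contributes 126
  first=6(b) contributes 84
|[w]| = 210

210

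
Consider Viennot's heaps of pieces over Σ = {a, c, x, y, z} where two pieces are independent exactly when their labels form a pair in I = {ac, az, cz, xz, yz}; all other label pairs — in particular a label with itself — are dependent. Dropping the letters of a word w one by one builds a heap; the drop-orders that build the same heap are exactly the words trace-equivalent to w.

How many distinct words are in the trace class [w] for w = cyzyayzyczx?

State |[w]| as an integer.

165

piece 0:c — minimal
piece 1:y rests on {0:c}
piece 2:z — minimal
piece 3:y rests on {1:y}
piece 4:a rests on {3:y}
piece 5:y rests on {4:a}
piece 6:z rests on {2:z}
piece 7:y rests on {5:y}
piece 8:c rests on {7:y}
piece 9:z rests on {6:z}
piece 10:x rests on {8:c}
minimal pieces: {0:c, 2:z}
ways to finish when only these pieces remain (= sum over removing one remaining piece with nothing left below it):
  1 left: {9}→1  {10}→1
  2 left: {6,9}→1  {8,10}→1  {9,10}→2
  3 left: {2,6,9}→1  {6,9,10}→3  {7,8,10}→1  {8,9,10}→3
  4 left: {2,6,9,10}→4  {5,7,8,10}→1  {6,8,9,10}→6  {7,8,9,10}→4
  5 left: {2,6,8,9,10}→10  {4,5,7,8,10}→1  {5,7,8,9,10}→5  {6,7,8,9,10}→10
  6 left: {2,6,7,8,9,10}→20  {3,4,5,7,8,10}→1  {4,5,7,8,9,10}→6  {5,6,7,8,9,10}→15
  7 left: {1,3,4,5,7,8,10}→1  {2,5,6,7,8,9,10}→35  {3,4,5,7,8,9,10}→7  {4,5,6,7,8,9,10}→21
  8 left: {0,1,3,4,5,7,8,10}→1  {1,3,4,5,7,8,9,10}→8  {2,4,5,6,7,8,9,10}→56  {3,4,5,6,7,8,9,10}→28
  9 left: {0,1,3,4,5,7,8,9,10}→9  {1,3,4,5,6,7,8,9,10}→36  {2,3,4,5,6,7,8,9,10}→84
  placing 0:c first → 120 extensions
  placing 2:z first → 45 extensions
total linear extensions = 165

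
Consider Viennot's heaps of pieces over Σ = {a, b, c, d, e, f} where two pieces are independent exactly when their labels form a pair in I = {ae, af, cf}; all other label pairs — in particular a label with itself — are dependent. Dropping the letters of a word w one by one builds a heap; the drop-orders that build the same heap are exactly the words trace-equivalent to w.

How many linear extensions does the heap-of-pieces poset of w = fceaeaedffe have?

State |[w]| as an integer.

25

#0=f has no predecessor
#1=c has no predecessor
#2=e depends on [0:f, 1:c]
#3=a depends on [1:c]
#4=e depends on [2:e]
#5=a depends on [3:a]
#6=e depends on [4:e]
#7=d depends on [5:a, 6:e]
#8=f depends on [7:d]
#9=f depends on [8:f]
#10=e depends on [9:f]
sources: [0:f, 1:c]
N(rest) = Σ N(rest − s) over sources s of rest; N(one piece) = 1:
  size 1 → [10]=1
  size 2 → [9,10]=1
  size 3 → [8,9,10]=1
  size 4 → [7,8,9,10]=1
  size 5 → [5,7,8,9,10]=1  [6,7,8,9,10]=1
  size 6 → [3,5,7,8,9,10]=1  [4,6,7,8,9,10]=1  [5,6,7,8,9,10]=2
  size 7 → [2,4,6,7,8,9,10]=1  [3,5,6,7,8,9,10]=3  [4,5,6,7,8,9,10]=3
  size 8 → [0,2,4,6,7,8,9,10]=1  [2,4,5,6,7,8,9,10]=4  [3,4,5,6,7,8,9,10]=6
  size 9 → [0,2,4,5,6,7,8,9,10]=5  [2,3,4,5,6,7,8,9,10]=10
  first=0(f) contributes 10
  first=1(c) contributes 15
|[w]| = 25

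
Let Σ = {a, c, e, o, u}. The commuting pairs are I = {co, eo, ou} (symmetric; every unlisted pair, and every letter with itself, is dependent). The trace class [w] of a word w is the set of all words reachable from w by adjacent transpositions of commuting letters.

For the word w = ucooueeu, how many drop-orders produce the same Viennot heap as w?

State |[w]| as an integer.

28

drop 0:u onto floor
drop 1:c onto {0:u}
drop 2:o onto floor
drop 3:o onto {2:o}
drop 4:u onto {1:c}
drop 5:e onto {4:u}
drop 6:e onto {5:e}
drop 7:u onto {6:e}
ground layer = {0:u, 2:o}
drop-orders for the pieces not yet dropped (sum over which currently-grounded one goes next):
  1 to go: {3} 1  {7} 1
  2 to go: {2,3} 1  {3,7} 2  {6,7} 1
  3 to go: {2,3,7} 3  {3,6,7} 3  {5,6,7} 1
  4 to go: {2,3,6,7} 6  {3,5,6,7} 4  {4,5,6,7} 1
  5 to go: {1,4,5,6,7} 1  {2,3,5,6,7} 10  {3,4,5,6,7} 5
  6 to go: {0,1,4,5,6,7} 1  {1,3,4,5,6,7} 6  {2,3,4,5,6,7} 15
  if 0:u drops first: 21 orders
  if 2:o drops first: 7 orders
heap linearizations: 28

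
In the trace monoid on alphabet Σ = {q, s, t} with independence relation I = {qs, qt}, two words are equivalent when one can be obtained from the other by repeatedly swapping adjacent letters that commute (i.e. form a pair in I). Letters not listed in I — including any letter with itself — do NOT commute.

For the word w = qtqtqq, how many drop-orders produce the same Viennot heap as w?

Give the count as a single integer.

drop 0:q onto floor
drop 1:t onto floor
drop 2:q onto {0:q}
drop 3:t onto {1:t}
drop 4:q onto {2:q}
drop 5:q onto {4:q}
ground layer = {0:q, 1:t}
drop-orders for the pieces not yet dropped (sum over which currently-grounded one goes next):
  1 to go: {3} 1  {5} 1
  2 to go: {1,3} 1  {3,5} 2  {4,5} 1
  3 to go: {1,3,5} 3  {2,4,5} 1  {3,4,5} 3
  4 to go: {0,2,4,5} 1  {1,3,4,5} 6  {2,3,4,5} 4
  if 0:q drops first: 10 orders
  if 1:t drops first: 5 orders
heap linearizations: 15

15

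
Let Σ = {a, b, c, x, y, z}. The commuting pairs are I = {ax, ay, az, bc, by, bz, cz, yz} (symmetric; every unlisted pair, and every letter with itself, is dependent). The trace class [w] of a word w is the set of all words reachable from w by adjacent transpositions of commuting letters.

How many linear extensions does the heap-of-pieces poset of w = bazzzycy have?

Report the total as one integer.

drop 0:b onto floor
drop 1:a onto {0:b}
drop 2:z onto floor
drop 3:z onto {2:z}
drop 4:z onto {3:z}
drop 5:y onto floor
drop 6:c onto {1:a, 5:y}
drop 7:y onto {6:c}
ground layer = {0:b, 2:z, 5:y}
drop-orders for the pieces not yet dropped (sum over which currently-grounded one goes next):
  1 to go: {4} 1  {7} 1
  2 to go: {3,4} 1  {4,7} 2  {6,7} 1
  3 to go: {1,6,7} 1  {2,3,4} 1  {3,4,7} 3  {4,6,7} 3  {5,6,7} 1
  4 to go: {0,1,6,7} 1  {1,4,6,7} 4  {1,5,6,7} 2  {2,3,4,7} 4  {3,4,6,7} 6  {4,5,6,7} 4
  5 to go: {0,1,4,6,7} 5  {0,1,5,6,7} 3  {1,3,4,6,7} 10  {1,4,5,6,7} 10  {2,3,4,6,7} 10  {3,4,5,6,7} 10
  6 to go: {0,1,3,4,6,7} 15  {0,1,4,5,6,7} 18  {1,2,3,4,6,7} 20  {1,3,4,5,6,7} 30  {2,3,4,5,6,7} 20
  if 0:b drops first: 70 orders
  if 2:z drops first: 63 orders
  if 5:y drops first: 35 orders
heap linearizations: 168

168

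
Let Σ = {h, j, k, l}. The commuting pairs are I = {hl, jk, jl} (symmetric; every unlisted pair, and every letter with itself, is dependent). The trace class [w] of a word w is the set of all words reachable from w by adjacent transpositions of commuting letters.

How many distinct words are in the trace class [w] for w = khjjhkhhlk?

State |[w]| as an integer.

drop 0:k onto floor
drop 1:h onto {0:k}
drop 2:j onto {1:h}
drop 3:j onto {2:j}
drop 4:h onto {3:j}
drop 5:k onto {4:h}
drop 6:h onto {5:k}
drop 7:h onto {6:h}
drop 8:l onto {5:k}
drop 9:k onto {7:h, 8:l}
ground layer = {0:k}
drop-orders for the pieces not yet dropped (sum over which currently-grounded one goes next):
  1 to go: {9} 1
  2 to go: {7,9} 1  {8,9} 1
  3 to go: {6,7,9} 1  {7,8,9} 2
  4 to go: {6,7,8,9} 3
  5 to go: {5,6,7,8,9} 3
  6 to go: {4,5,6,7,8,9} 3
  7 to go: {3,4,5,6,7,8,9} 3
  8 to go: {2,3,4,5,6,7,8,9} 3
  if 0:k drops first: 3 orders

3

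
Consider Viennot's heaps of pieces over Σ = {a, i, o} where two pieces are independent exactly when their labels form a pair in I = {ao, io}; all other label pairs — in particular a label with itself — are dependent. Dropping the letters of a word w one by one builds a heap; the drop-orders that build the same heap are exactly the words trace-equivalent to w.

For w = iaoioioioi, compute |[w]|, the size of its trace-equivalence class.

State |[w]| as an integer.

drop 0:i onto floor
drop 1:a onto {0:i}
drop 2:o onto floor
drop 3:i onto {1:a}
drop 4:o onto {2:o}
drop 5:i onto {3:i}
drop 6:o onto {4:o}
drop 7:i onto {5:i}
drop 8:o onto {6:o}
drop 9:i onto {7:i}
ground layer = {0:i, 2:o}
drop-orders for the pieces not yet dropped (sum over which currently-grounded one goes next):
  1 to go: {8} 1  {9} 1
  2 to go: {6,8} 1  {7,9} 1  {8,9} 2
  3 to go: {4,6,8} 1  {5,7,9} 1  {6,8,9} 3  {7,8,9} 3
  4 to go: {2,4,6,8} 1  {3,5,7,9} 1  {4,6,8,9} 4  {5,7,8,9} 4  {6,7,8,9} 6
  5 to go: {1,3,5,7,9} 1  {2,4,6,8,9} 5  {3,5,7,8,9} 5  {4,6,7,8,9} 10  {5,6,7,8,9} 10
  6 to go: {0,1,3,5,7,9} 1  {1,3,5,7,8,9} 6  {2,4,6,7,8,9} 15  {3,5,6,7,8,9} 15  {4,5,6,7,8,9} 20
  7 to go: {0,1,3,5,7,8,9} 7  {1,3,5,6,7,8,9} 21  {2,4,5,6,7,8,9} 35  {3,4,5,6,7,8,9} 35
  8 to go: {0,1,3,5,6,7,8,9} 28  {1,3,4,5,6,7,8,9} 56  {2,3,4,5,6,7,8,9} 70
  if 0:i drops first: 126 orders
  if 2:o drops first: 84 orders
heap linearizations: 210

210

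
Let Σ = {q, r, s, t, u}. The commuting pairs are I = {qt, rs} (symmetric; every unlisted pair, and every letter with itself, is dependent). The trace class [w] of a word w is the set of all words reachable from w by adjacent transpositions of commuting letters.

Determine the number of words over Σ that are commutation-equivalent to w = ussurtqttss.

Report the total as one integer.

drop 0:u onto floor
drop 1:s onto {0:u}
drop 2:s onto {1:s}
drop 3:u onto {2:s}
drop 4:r onto {3:u}
drop 5:t onto {4:r}
drop 6:q onto {4:r}
drop 7:t onto {5:t}
drop 8:t onto {7:t}
drop 9:s onto {6:q, 8:t}
drop 10:s onto {9:s}
ground layer = {0:u}
drop-orders for the pieces not yet dropped (sum over which currently-grounded one goes next):
  1 to go: {10} 1
  2 to go: {9,10} 1
  3 to go: {6,9,10} 1  {8,9,10} 1
  4 to go: {6,8,9,10} 2  {7,8,9,10} 1
  5 to go: {5,7,8,9,10} 1  {6,7,8,9,10} 3
  6 to go: {5,6,7,8,9,10} 4
  7 to go: {4,5,6,7,8,9,10} 4
  8 to go: {3,4,5,6,7,8,9,10} 4
  9 to go: {2,3,4,5,6,7,8,9,10} 4
  if 0:u drops first: 4 orders

4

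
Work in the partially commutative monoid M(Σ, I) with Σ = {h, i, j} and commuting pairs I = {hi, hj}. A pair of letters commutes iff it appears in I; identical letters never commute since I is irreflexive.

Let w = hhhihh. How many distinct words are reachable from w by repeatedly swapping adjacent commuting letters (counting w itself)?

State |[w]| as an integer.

6

#0=h has no predecessor
#1=h depends on [0:h]
#2=h depends on [1:h]
#3=i has no predecessor
#4=h depends on [2:h]
#5=h depends on [4:h]
sources: [0:h, 3:i]
N(rest) = Σ N(rest − s) over sources s of rest; N(one piece) = 1:
  size 1 → [3]=1  [5]=1
  size 2 → [3,5]=2  [4,5]=1
  size 3 → [2,4,5]=1  [3,4,5]=3
  size 4 → [1,2,4,5]=1  [2,3,4,5]=4
  first=0(h) contributes 5
  first=3(i) contributes 1
|[w]| = 6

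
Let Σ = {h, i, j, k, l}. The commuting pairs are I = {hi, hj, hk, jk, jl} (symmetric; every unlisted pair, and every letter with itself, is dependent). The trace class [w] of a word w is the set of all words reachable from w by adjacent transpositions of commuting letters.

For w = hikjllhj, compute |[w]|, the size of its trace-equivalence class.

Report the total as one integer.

0(h) covers ∅
1(i) covers ∅
2(k) covers 1:i
3(j) covers 1:i
4(l) covers 0:h, 2:k
5(l) covers 4:l
6(h) covers 5:l
7(j) covers 3:j
floor of heap: 0:h, 1:i
completions by unplaced set U, small U first (add the entries for U minus each lowest piece of U):
  |U|=1: {6}:1  {7}:1
  |U|=2: {3,7}:1  {5,6}:1  {6,7}:2
  |U|=3: {3,6,7}:3  {4,5,6}:1  {5,6,7}:3
  |U|=4: {0,4,5,6}:1  {2,4,5,6}:1  {3,5,6,7}:6  {4,5,6,7}:4
  |U|=5: {0,2,4,5,6}:2  {0,4,5,6,7}:5  {2,4,5,6,7}:5  {3,4,5,6,7}:10
  |U|=6: {0,2,4,5,6,7}:12  {0,3,4,5,6,7}:15  {2,3,4,5,6,7}:15
  start at 0(h): 15
  start at 1(i): 42
sum over floor = 57

57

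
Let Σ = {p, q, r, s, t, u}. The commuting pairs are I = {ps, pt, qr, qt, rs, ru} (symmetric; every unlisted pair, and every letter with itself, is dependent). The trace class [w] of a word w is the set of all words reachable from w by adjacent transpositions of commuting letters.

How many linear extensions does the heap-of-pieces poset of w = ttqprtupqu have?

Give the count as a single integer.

6

#0=t has no predecessor
#1=t depends on [0:t]
#2=q has no predecessor
#3=p depends on [2:q]
#4=r depends on [1:t, 3:p]
#5=t depends on [4:r]
#6=u depends on [5:t]
#7=p depends on [6:u]
#8=q depends on [7:p]
#9=u depends on [8:q]
sources: [0:t, 2:q]
N(rest) = Σ N(rest − s) over sources s of rest; N(one piece) = 1:
  size 1 → [9]=1
  size 2 → [8,9]=1
  size 3 → [7,8,9]=1
  size 4 → [6,7,8,9]=1
  size 5 → [5,6,7,8,9]=1
  size 6 → [4,5,6,7,8,9]=1
  size 7 → [1,4,5,6,7,8,9]=1  [3,4,5,6,7,8,9]=1
  size 8 → [0,1,4,5,6,7,8,9]=1  [1,3,4,5,6,7,8,9]=2  [2,3,4,5,6,7,8,9]=1
  first=0(t) contributes 3
  first=2(q) contributes 3
|[w]| = 6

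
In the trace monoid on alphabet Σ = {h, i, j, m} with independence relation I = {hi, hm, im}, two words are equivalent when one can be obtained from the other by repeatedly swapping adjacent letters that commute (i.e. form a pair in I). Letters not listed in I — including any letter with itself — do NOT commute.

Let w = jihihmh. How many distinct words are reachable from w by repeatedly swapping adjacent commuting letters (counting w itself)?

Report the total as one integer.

60

drop 0:j onto floor
drop 1:i onto {0:j}
drop 2:h onto {0:j}
drop 3:i onto {1:i}
drop 4:h onto {2:h}
drop 5:m onto {0:j}
drop 6:h onto {4:h}
ground layer = {0:j}
drop-orders for the pieces not yet dropped (sum over which currently-grounded one goes next):
  1 to go: {3} 1  {5} 1  {6} 1
  2 to go: {1,3} 1  {3,5} 2  {3,6} 2  {4,6} 1  {5,6} 2
  3 to go: {1,3,5} 3  {1,3,6} 3  {2,4,6} 1  {3,4,6} 3  {3,5,6} 6  {4,5,6} 3
  4 to go: {1,3,4,6} 6  {1,3,5,6} 12  {2,3,4,6} 4  {2,4,5,6} 4  {3,4,5,6} 12
  5 to go: {1,2,3,4,6} 10  {1,3,4,5,6} 30  {2,3,4,5,6} 20
  if 0:j drops first: 60 orders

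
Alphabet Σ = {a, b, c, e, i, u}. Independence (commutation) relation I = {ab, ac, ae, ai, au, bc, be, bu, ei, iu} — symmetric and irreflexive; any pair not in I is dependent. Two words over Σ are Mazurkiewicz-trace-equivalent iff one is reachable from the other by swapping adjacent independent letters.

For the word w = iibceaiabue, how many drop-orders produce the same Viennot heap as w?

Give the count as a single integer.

1650

piece 0:i — minimal
piece 1:i rests on {0:i}
piece 2:b rests on {1:i}
piece 3:c rests on {1:i}
piece 4:e rests on {3:c}
piece 5:a — minimal
piece 6:i rests on {2:b, 3:c}
piece 7:a rests on {5:a}
piece 8:b rests on {6:i}
piece 9:u rests on {4:e}
piece 10:e rests on {9:u}
minimal pieces: {0:i, 5:a}
ways to finish when only these pieces remain (= sum over removing one remaining piece with nothing left below it):
  1 left: {7}→1  {8}→1  {10}→1
  2 left: {5,7}→1  {6,8}→1  {7,8}→2  {7,10}→2  {8,10}→2  {9,10}→1
  3 left: {2,6,8}→1  {4,9,10}→1  {5,7,8}→3  {5,7,10}→3  {6,7,8}→3  {6,8,10}→3  {7,8,10}→6  {7,9,10}→3  {8,9,10}→3
  4 left: {2,6,7,8}→4  {2,6,8,10}→4  {4,7,9,10}→4  {4,8,9,10}→4  {5,6,7,8}→6  {5,7,8,10}→12  {5,7,9,10}→6  {6,7,8,10}→12  {6,8,9,10}→6  {7,8,9,10}→12
  5 left: {2,5,6,7,8}→10  {2,6,7,8,10}→20  {2,6,8,9,10}→10  {4,5,7,9,10}→10  {4,6,8,9,10}→10  {4,7,8,9,10}→20  {5,6,7,8,10}→30  {5,7,8,9,10}→30  {6,7,8,9,10}→30
  6 left: {2,4,6,8,9,10}→20  {2,5,6,7,8,10}→60  {2,6,7,8,9,10}→60  {3,4,6,8,9,10}→10  {4,5,7,8,9,10}→60  {4,6,7,8,9,10}→60  {5,6,7,8,9,10}→90
  7 left: {2,3,4,6,8,9,10}→30  {2,4,6,7,8,9,10}→140  {2,5,6,7,8,9,10}→210  {3,4,6,7,8,9,10}→70  {4,5,6,7,8,9,10}→210
  8 left: {1,2,3,4,6,8,9,10}→30  {2,3,4,6,7,8,9,10}→240  {2,4,5,6,7,8,9,10}→560  {3,4,5,6,7,8,9,10}→280
  9 left: {0,1,2,3,4,6,8,9,10}→30  {1,2,3,4,6,7,8,9,10}→270  {2,3,4,5,6,7,8,9,10}→1080
  placing 0:i first → 1350 extensions
  placing 5:a first → 300 extensions
total linear extensions = 1650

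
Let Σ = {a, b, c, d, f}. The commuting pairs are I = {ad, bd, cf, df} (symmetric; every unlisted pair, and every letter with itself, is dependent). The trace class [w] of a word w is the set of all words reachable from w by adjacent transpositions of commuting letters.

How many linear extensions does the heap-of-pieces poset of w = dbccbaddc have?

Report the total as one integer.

#0=d has no predecessor
#1=b has no predecessor
#2=c depends on [0:d, 1:b]
#3=c depends on [2:c]
#4=b depends on [3:c]
#5=a depends on [4:b]
#6=d depends on [3:c]
#7=d depends on [6:d]
#8=c depends on [5:a, 7:d]
sources: [0:d, 1:b]
N(rest) = Σ N(rest − s) over sources s of rest; N(one piece) = 1:
  size 1 → [8]=1
  size 2 → [5,8]=1  [7,8]=1
  size 3 → [4,5,8]=1  [5,7,8]=2  [6,7,8]=1
  size 4 → [4,5,7,8]=3  [5,6,7,8]=3
  size 5 → [4,5,6,7,8]=6
  size 6 → [3,4,5,6,7,8]=6
  size 7 → [2,3,4,5,6,7,8]=6
  first=0(d) contributes 6
  first=1(b) contributes 6
|[w]| = 12

12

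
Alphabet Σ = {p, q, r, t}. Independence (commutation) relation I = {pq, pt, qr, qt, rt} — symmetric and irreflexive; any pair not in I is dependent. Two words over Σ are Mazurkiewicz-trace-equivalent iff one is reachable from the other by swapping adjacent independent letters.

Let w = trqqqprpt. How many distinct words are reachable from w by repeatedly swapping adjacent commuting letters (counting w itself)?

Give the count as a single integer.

1260

drop 0:t onto floor
drop 1:r onto floor
drop 2:q onto floor
drop 3:q onto {2:q}
drop 4:q onto {3:q}
drop 5:p onto {1:r}
drop 6:r onto {5:p}
drop 7:p onto {6:r}
drop 8:t onto {0:t}
ground layer = {0:t, 1:r, 2:q}
drop-orders for the pieces not yet dropped (sum over which currently-grounded one goes next):
  1 to go: {4} 1  {7} 1  {8} 1
  2 to go: {0,8} 1  {3,4} 1  {4,7} 2  {4,8} 2  {6,7} 1  {7,8} 2
  3 to go: {0,4,8} 3  {0,7,8} 3  {2,3,4} 1  {3,4,7} 3  {3,4,8} 3  {4,6,7} 3  {4,7,8} 6  {5,6,7} 1  {6,7,8} 3
  4 to go: {0,3,4,8} 6  {0,4,7,8} 12  {0,6,7,8} 6  {1,5,6,7} 1  {2,3,4,7} 4  {2,3,4,8} 4  {3,4,6,7} 6  {3,4,7,8} 12  {4,5,6,7} 4  {4,6,7,8} 12  {5,6,7,8} 4
  5 to go: {0,2,3,4,8} 10  {0,3,4,7,8} 30  {0,4,6,7,8} 30  {0,5,6,7,8} 10  {1,4,5,6,7} 5  {1,5,6,7,8} 5  {2,3,4,6,7} 10  {2,3,4,7,8} 20  {3,4,5,6,7} 10  {3,4,6,7,8} 30  {4,5,6,7,8} 20
  6 to go: {0,1,5,6,7,8} 15  {0,2,3,4,7,8} 60  {0,3,4,6,7,8} 90  {0,4,5,6,7,8} 60  {1,3,4,5,6,7} 15  {1,4,5,6,7,8} 30  {2,3,4,5,6,7} 20  {2,3,4,6,7,8} 60  {3,4,5,6,7,8} 60
  7 to go: {0,1,4,5,6,7,8} 105  {0,2,3,4,6,7,8} 210  {0,3,4,5,6,7,8} 210  {1,2,3,4,5,6,7} 35  {1,3,4,5,6,7,8} 105  {2,3,4,5,6,7,8} 140
  if 0:t drops first: 280 orders
  if 1:r drops first: 560 orders
  if 2:q drops first: 420 orders
heap linearizations: 1260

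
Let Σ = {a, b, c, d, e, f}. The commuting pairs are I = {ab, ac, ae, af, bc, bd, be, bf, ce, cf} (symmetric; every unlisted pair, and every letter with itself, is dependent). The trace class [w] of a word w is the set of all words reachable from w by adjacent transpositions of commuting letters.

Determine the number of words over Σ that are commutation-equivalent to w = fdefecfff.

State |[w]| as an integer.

7

#0=f has no predecessor
#1=d depends on [0:f]
#2=e depends on [1:d]
#3=f depends on [2:e]
#4=e depends on [3:f]
#5=c depends on [1:d]
#6=f depends on [4:e]
#7=f depends on [6:f]
#8=f depends on [7:f]
sources: [0:f]
N(rest) = Σ N(rest − s) over sources s of rest; N(one piece) = 1:
  size 1 → [5]=1  [8]=1
  size 2 → [5,8]=2  [7,8]=1
  size 3 → [5,7,8]=3  [6,7,8]=1
  size 4 → [4,6,7,8]=1  [5,6,7,8]=4
  size 5 → [3,4,6,7,8]=1  [4,5,6,7,8]=5
  size 6 → [2,3,4,6,7,8]=1  [3,4,5,6,7,8]=6
  size 7 → [2,3,4,5,6,7,8]=7
  first=0(f) contributes 7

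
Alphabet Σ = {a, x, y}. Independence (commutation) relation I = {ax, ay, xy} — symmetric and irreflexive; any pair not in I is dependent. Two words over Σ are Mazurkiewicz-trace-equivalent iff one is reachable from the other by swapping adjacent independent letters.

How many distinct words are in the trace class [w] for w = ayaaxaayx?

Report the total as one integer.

#0=a has no predecessor
#1=y has no predecessor
#2=a depends on [0:a]
#3=a depends on [2:a]
#4=x has no predecessor
#5=a depends on [3:a]
#6=a depends on [5:a]
#7=y depends on [1:y]
#8=x depends on [4:x]
sources: [0:a, 1:y, 4:x]
N(rest) = Σ N(rest − s) over sources s of rest; N(one piece) = 1:
  size 1 → [6]=1  [7]=1  [8]=1
  size 2 → [1,7]=1  [4,8]=1  [5,6]=1  [6,7]=2  [6,8]=2  [7,8]=2
  size 3 → [1,6,7]=3  [1,7,8]=3  [3,5,6]=1  [4,6,8]=3  [4,7,8]=3  [5,6,7]=3  [5,6,8]=3  [6,7,8]=6
  size 4 → [1,4,7,8]=6  [1,5,6,7]=6  [1,6,7,8]=12  [2,3,5,6]=1  [3,5,6,7]=4  [3,5,6,8]=4  [4,5,6,8]=6  [4,6,7,8]=12  [5,6,7,8]=12
  size 5 → [0,2,3,5,6]=1  [1,3,5,6,7]=10  [1,4,6,7,8]=30  [1,5,6,7,8]=30  [2,3,5,6,7]=5  [2,3,5,6,8]=5  [3,4,5,6,8]=10  [3,5,6,7,8]=20  [4,5,6,7,8]=30
  size 6 → [0,2,3,5,6,7]=6  [0,2,3,5,6,8]=6  [1,2,3,5,6,7]=15  [1,3,5,6,7,8]=60  [1,4,5,6,7,8]=90  [2,3,4,5,6,8]=15  [2,3,5,6,7,8]=30  [3,4,5,6,7,8]=60
  size 7 → [0,1,2,3,5,6,7]=21  [0,2,3,4,5,6,8]=21  [0,2,3,5,6,7,8]=42  [1,2,3,5,6,7,8]=105  [1,3,4,5,6,7,8]=210  [2,3,4,5,6,7,8]=105
  first=0(a) contributes 420
  first=1(y) contributes 168
  first=4(x) contributes 168
|[w]| = 756

756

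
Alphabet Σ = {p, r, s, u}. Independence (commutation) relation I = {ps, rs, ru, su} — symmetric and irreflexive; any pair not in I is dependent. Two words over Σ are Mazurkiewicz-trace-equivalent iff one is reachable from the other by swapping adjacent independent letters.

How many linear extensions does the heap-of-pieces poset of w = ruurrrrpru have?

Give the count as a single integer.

0(r) covers ∅
1(u) covers ∅
2(u) covers 1:u
3(r) covers 0:r
4(r) covers 3:r
5(r) covers 4:r
6(r) covers 5:r
7(p) covers 2:u, 6:r
8(r) covers 7:p
9(u) covers 7:p
floor of heap: 0:r, 1:u
completions by unplaced set U, small U first (add the entries for U minus each lowest piece of U):
  |U|=1: {8}:1  {9}:1
  |U|=2: {8,9}:2
  |U|=3: {7,8,9}:2
  |U|=4: {2,7,8,9}:2  {6,7,8,9}:2
  |U|=5: {1,2,7,8,9}:2  {2,6,7,8,9}:4  {5,6,7,8,9}:2
  |U|=6: {1,2,6,7,8,9}:6  {2,5,6,7,8,9}:6  {4,5,6,7,8,9}:2
  |U|=7: {1,2,5,6,7,8,9}:12  {2,4,5,6,7,8,9}:8  {3,4,5,6,7,8,9}:2
  |U|=8: {0,3,4,5,6,7,8,9}:2  {1,2,4,5,6,7,8,9}:20  {2,3,4,5,6,7,8,9}:10
  start at 0(r): 30
  start at 1(u): 12
sum over floor = 42

42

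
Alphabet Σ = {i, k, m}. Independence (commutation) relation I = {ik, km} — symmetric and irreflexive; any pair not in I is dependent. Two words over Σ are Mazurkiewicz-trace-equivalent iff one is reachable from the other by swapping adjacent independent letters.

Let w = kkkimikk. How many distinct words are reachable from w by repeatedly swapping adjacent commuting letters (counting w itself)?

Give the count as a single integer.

drop 0:k onto floor
drop 1:k onto {0:k}
drop 2:k onto {1:k}
drop 3:i onto floor
drop 4:m onto {3:i}
drop 5:i onto {4:m}
drop 6:k onto {2:k}
drop 7:k onto {6:k}
ground layer = {0:k, 3:i}
drop-orders for the pieces not yet dropped (sum over which currently-grounded one goes next):
  1 to go: {5} 1  {7} 1
  2 to go: {4,5} 1  {5,7} 2  {6,7} 1
  3 to go: {2,6,7} 1  {3,4,5} 1  {4,5,7} 3  {5,6,7} 3
  4 to go: {1,2,6,7} 1  {2,5,6,7} 4  {3,4,5,7} 4  {4,5,6,7} 6
  5 to go: {0,1,2,6,7} 1  {1,2,5,6,7} 5  {2,4,5,6,7} 10  {3,4,5,6,7} 10
  6 to go: {0,1,2,5,6,7} 6  {1,2,4,5,6,7} 15  {2,3,4,5,6,7} 20
  if 0:k drops first: 35 orders
  if 3:i drops first: 21 orders
heap linearizations: 56

56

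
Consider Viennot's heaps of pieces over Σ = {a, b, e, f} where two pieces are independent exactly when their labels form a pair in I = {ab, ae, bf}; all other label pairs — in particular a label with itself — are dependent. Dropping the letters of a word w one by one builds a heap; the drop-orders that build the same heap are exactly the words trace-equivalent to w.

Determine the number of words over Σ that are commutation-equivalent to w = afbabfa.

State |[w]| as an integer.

piece 0:a — minimal
piece 1:f rests on {0:a}
piece 2:b — minimal
piece 3:a rests on {1:f}
piece 4:b rests on {2:b}
piece 5:f rests on {3:a}
piece 6:a rests on {5:f}
minimal pieces: {0:a, 2:b}
ways to finish when only these pieces remain (= sum over removing one remaining piece with nothing left below it):
  1 left: {4}→1  {6}→1
  2 left: {2,4}→1  {4,6}→2  {5,6}→1
  3 left: {2,4,6}→3  {3,5,6}→1  {4,5,6}→3
  4 left: {1,3,5,6}→1  {2,4,5,6}→6  {3,4,5,6}→4
  5 left: {0,1,3,5,6}→1  {1,3,4,5,6}→5  {2,3,4,5,6}→10
  placing 0:a first → 15 extensions
  placing 2:b first → 6 extensions
total linear extensions = 21

21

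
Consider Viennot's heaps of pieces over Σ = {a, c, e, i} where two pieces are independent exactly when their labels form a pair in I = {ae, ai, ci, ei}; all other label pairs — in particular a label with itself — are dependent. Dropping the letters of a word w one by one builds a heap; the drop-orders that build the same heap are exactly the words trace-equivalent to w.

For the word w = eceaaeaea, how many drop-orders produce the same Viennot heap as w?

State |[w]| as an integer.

drop 0:e onto floor
drop 1:c onto {0:e}
drop 2:e onto {1:c}
drop 3:a onto {1:c}
drop 4:a onto {3:a}
drop 5:e onto {2:e}
drop 6:a onto {4:a}
drop 7:e onto {5:e}
drop 8:a onto {6:a}
ground layer = {0:e}
drop-orders for the pieces not yet dropped (sum over which currently-grounded one goes next):
  1 to go: {7} 1  {8} 1
  2 to go: {5,7} 1  {6,8} 1  {7,8} 2
  3 to go: {2,5,7} 1  {4,6,8} 1  {5,7,8} 3  {6,7,8} 3
  4 to go: {2,5,7,8} 4  {3,4,6,8} 1  {4,6,7,8} 4  {5,6,7,8} 6
  5 to go: {2,5,6,7,8} 10  {3,4,6,7,8} 5  {4,5,6,7,8} 10
  6 to go: {2,4,5,6,7,8} 20  {3,4,5,6,7,8} 15
  7 to go: {2,3,4,5,6,7,8} 35
  if 0:e drops first: 35 orders

35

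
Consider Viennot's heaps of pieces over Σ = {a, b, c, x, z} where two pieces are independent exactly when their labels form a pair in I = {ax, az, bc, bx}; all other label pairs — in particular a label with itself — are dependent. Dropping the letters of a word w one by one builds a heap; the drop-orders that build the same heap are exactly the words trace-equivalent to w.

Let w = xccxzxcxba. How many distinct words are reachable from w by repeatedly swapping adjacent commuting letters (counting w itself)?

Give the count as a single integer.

piece 0:x — minimal
piece 1:c rests on {0:x}
piece 2:c rests on {1:c}
piece 3:x rests on {2:c}
piece 4:z rests on {3:x}
piece 5:x rests on {4:z}
piece 6:c rests on {5:x}
piece 7:x rests on {6:c}
piece 8:b rests on {4:z}
piece 9:a rests on {6:c, 8:b}
minimal pieces: {0:x}
ways to finish when only these pieces remain (= sum over removing one remaining piece with nothing left below it):
  1 left: {7}→1  {9}→1
  2 left: {7,9}→2  {8,9}→1
  3 left: {6,7,9}→2  {7,8,9}→3
  4 left: {5,6,7,9}→2  {6,7,8,9}→5
  5 left: {5,6,7,8,9}→7
  6 left: {4,5,6,7,8,9}→7
  7 left: {3,4,5,6,7,8,9}→7
  8 left: {2,3,4,5,6,7,8,9}→7
  placing 0:x first → 7 extensions

7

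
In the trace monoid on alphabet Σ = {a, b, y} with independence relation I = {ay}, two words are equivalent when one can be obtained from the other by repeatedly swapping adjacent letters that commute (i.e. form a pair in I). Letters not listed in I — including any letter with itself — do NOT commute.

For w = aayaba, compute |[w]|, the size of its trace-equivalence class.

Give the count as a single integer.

#0=a has no predecessor
#1=a depends on [0:a]
#2=y has no predecessor
#3=a depends on [1:a]
#4=b depends on [2:y, 3:a]
#5=a depends on [4:b]
sources: [0:a, 2:y]
N(rest) = Σ N(rest − s) over sources s of rest; N(one piece) = 1:
  size 1 → [5]=1
  size 2 → [4,5]=1
  size 3 → [2,4,5]=1  [3,4,5]=1
  size 4 → [1,3,4,5]=1  [2,3,4,5]=2
  first=0(a) contributes 3
  first=2(y) contributes 1
|[w]| = 4

4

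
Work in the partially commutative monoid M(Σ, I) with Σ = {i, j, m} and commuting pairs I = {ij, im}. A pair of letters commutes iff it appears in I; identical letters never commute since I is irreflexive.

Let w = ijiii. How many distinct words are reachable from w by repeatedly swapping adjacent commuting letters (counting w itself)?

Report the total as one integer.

#0=i has no predecessor
#1=j has no predecessor
#2=i depends on [0:i]
#3=i depends on [2:i]
#4=i depends on [3:i]
sources: [0:i, 1:j]
N(rest) = Σ N(rest − s) over sources s of rest; N(one piece) = 1:
  size 1 → [1]=1  [4]=1
  size 2 → [1,4]=2  [3,4]=1
  size 3 → [1,3,4]=3  [2,3,4]=1
  first=0(i) contributes 4
  first=1(j) contributes 1
|[w]| = 5

5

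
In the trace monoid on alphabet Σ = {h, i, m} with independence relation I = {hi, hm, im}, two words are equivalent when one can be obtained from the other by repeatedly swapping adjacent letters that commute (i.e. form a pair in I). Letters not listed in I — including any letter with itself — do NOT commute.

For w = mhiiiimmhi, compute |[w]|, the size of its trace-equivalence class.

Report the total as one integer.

2520

piece 0:m — minimal
piece 1:h — minimal
piece 2:i — minimal
piece 3:i rests on {2:i}
piece 4:i rests on {3:i}
piece 5:i rests on {4:i}
piece 6:m rests on {0:m}
piece 7:m rests on {6:m}
piece 8:h rests on {1:h}
piece 9:i rests on {5:i}
minimal pieces: {0:m, 1:h, 2:i}
ways to finish when only these pieces remain (= sum over removing one remaining piece with nothing left below it):
  1 left: {7}→1  {8}→1  {9}→1
  2 left: {1,8}→1  {5,9}→1  {6,7}→1  {7,8}→2  {7,9}→2  {8,9}→2
  3 left: {0,6,7}→1  {1,7,8}→3  {1,8,9}→3  {4,5,9}→1  {5,7,9}→3  {5,8,9}→3  {6,7,8}→3  {6,7,9}→3  {7,8,9}→6
  4 left: {0,6,7,8}→4  {0,6,7,9}→4  {1,5,8,9}→6  {1,6,7,8}→6  {1,7,8,9}→12  {3,4,5,9}→1  {4,5,7,9}→4  {4,5,8,9}→4  {5,6,7,9}→6  {5,7,8,9}→12  {6,7,8,9}→12
  5 left: {0,1,6,7,8}→10  {0,5,6,7,9}→10  {0,6,7,8,9}→20  {1,4,5,8,9}→10  {1,5,7,8,9}→30  {1,6,7,8,9}→30  {2,3,4,5,9}→1  {3,4,5,7,9}→5  {3,4,5,8,9}→5  {4,5,6,7,9}→10  {4,5,7,8,9}→20  {5,6,7,8,9}→30
  6 left: {0,1,6,7,8,9}→60  {0,4,5,6,7,9}→20  {0,5,6,7,8,9}→60  {1,3,4,5,8,9}→15  {1,4,5,7,8,9}→60  {1,5,6,7,8,9}→90  {2,3,4,5,7,9}→6  {2,3,4,5,8,9}→6  {3,4,5,6,7,9}→15  {3,4,5,7,8,9}→30  {4,5,6,7,8,9}→60
  7 left: {0,1,5,6,7,8,9}→210  {0,3,4,5,6,7,9}→35  {0,4,5,6,7,8,9}→140  {1,2,3,4,5,8,9}→21  {1,3,4,5,7,8,9}→105  {1,4,5,6,7,8,9}→210  {2,3,4,5,6,7,9}→21  {2,3,4,5,7,8,9}→42  {3,4,5,6,7,8,9}→105
  8 left: {0,1,4,5,6,7,8,9}→560  {0,2,3,4,5,6,7,9}→56  {0,3,4,5,6,7,8,9}→280  {1,2,3,4,5,7,8,9}→168  {1,3,4,5,6,7,8,9}→420  {2,3,4,5,6,7,8,9}→168
  placing 0:m first → 756 extensions
  placing 1:h first → 504 extensions
  placing 2:i first → 1260 extensions
total linear extensions = 2520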